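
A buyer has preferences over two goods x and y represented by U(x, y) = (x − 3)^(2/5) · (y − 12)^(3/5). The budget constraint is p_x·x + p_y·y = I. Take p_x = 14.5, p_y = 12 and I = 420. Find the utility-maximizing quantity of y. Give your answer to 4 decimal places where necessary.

Let x' = x−3, y' = y−12. MRS = (2/3)·y'/x' = p_x/p_y.
After buying the subsistence bundle (3, 12), a share 0.4 of the remaining income goes to x: x* = 3 + 0.4·(I − 3p_x − 12p_y)/p_x.
Discretionary income = 420 − 3·14.5 − 12·12 = 232.5; y* = 12 + 0.6·232.5/12 = 23.625.

y* = 23.625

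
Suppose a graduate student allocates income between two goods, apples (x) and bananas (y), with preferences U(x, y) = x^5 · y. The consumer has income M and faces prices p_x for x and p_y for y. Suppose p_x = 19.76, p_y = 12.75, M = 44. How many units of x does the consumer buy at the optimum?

x* = 1.8556

Tangency: MRS = 5·y/x = p_x/p_y.
Rearranging, p_y·y = (1/5)·p_x·x. Substituting into the budget gives p_x·x·(1 + (1/5)) = M.
Demand: x*(p_x,p_y,M) = 5/6·M/p_x and y* = 1/6·M/p_y.
At p_x=19.76, p_y=12.75, M=44: x* = 5/6·44/19.76 = 1.8556.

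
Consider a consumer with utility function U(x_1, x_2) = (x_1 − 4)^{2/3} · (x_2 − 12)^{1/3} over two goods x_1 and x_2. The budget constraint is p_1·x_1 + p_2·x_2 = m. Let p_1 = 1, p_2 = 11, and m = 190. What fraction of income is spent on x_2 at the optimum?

share on x_2 = 0.7895

Let x_1' = x_1−4, x_2' = x_2−12. MRS = 2·x_2'/x_1' = p_1/p_2.
After buying the subsistence bundle (4, 12), a share 2/3 of the remaining income goes to x_1: x_1* = 4 + 2/3·(m − 4p_1 − 12p_2)/p_1.
Discretionary income = 190 − 4·1 − 12·11 = 54; x_1* = 4 + 2/3·54/1 = 40; x_2* = 12 + 1/3·54/11 = 13.6364.
Expenditure on x_2: 11·13.6364 = 150; share = 0.7895.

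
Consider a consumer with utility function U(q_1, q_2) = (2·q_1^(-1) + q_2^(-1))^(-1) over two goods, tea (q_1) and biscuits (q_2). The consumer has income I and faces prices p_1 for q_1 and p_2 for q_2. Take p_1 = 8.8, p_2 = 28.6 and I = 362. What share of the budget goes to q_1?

share on q_1 = 0.4396

MU_q_1 ∝ 2·q_1^(-2), MU_q_2 ∝ q_2^(-2), so MRS = 2·(q_2/q_1)^(2) = p_1/p_2.
Hence q_2/q_1 = ((1/2)·p_1/p_2)^(1/(2)), i.e. raised to the 0.5 power.
With the ratio pinned down, the budget gives q_1* = I/(p_1 + p_2·(q_2/q_1)) and q_2* = (q_2/q_1)·q_1*.
Numerically q_2/q_1 = 0.392232, so q_1* = 362/(8.8 + 28.6·0.392232) = 18.0839 and q_2* = 0.392232·18.0839 = 7.0931.
Expenditure on q_1: 8.8·18.0839 = 159.138; share = 0.4396.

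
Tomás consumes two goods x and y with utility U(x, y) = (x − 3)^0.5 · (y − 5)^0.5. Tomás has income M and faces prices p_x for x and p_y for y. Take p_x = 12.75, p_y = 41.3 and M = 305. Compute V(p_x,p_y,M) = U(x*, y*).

Discretionary income = 305 − 3·12.75 − 5·41.3 = 60.25; x* = 3 + 0.5·60.25/12.75 = 5.3627; y* = 5 + 0.5·60.25/41.3 = 5.7294.
Utility at the optimum: U(5.3627, 5.7294) = 1.3128.

V = 1.3128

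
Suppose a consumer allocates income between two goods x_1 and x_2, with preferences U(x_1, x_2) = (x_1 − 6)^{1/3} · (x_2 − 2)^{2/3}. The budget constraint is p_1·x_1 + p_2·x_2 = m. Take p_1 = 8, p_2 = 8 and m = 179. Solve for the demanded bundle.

Substituting into the budget: x_1* = 6 + 1/3·(m − 6·p_1 − 2·p_2)/p_1, and x_2* = 2 + 2/3·(…)/p_2.
Discretionary income = 179 − 6·8 − 2·8 = 115; x_1* = 6 + 1/3·115/8 = 10.7917; x_2* = 2 + 2/3·115/8 = 11.5833.

x_1* = 10.7917, x_2* = 11.5833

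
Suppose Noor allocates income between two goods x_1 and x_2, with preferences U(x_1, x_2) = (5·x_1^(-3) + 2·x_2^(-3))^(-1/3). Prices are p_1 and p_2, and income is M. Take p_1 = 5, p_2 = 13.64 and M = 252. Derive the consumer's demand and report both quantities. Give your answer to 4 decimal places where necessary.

x_1* = 18.7493, x_2* = 11.6022

MRS = MU_x_1/MU_x_2 = (5/2)·(x_2/x_1)^(4). Set equal to p_1/p_2.
Solve for the ratio: x_2/x_1 = [(2/5)·p_1/p_2]^(0.25).
Substitute x_2 = (x_2/x_1)·x_1 into the budget: x_1* = M/(p_1 + p_2·(x_2/x_1)).
Numerically x_2/x_1 = 0.618805, so x_1* = 252/(5 + 13.64·0.618805) = 18.7493 and x_2* = 0.618805·18.7493 = 11.6022.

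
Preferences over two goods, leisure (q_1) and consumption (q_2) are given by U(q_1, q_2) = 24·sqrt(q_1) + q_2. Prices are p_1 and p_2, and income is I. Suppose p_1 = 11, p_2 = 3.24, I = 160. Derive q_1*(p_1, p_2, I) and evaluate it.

q_1* = 12.493

MU_q_1 = 12/√q_1, MU_q_2 = 1. Tangency: 12/√q_1 = p_1/p_2.
Thus q_1* = (12·p_2/p_1)² — independent of I — with the rest of income spent on q_2.
Plugging in: q_1* = (12·3.24/11)² = 12.493.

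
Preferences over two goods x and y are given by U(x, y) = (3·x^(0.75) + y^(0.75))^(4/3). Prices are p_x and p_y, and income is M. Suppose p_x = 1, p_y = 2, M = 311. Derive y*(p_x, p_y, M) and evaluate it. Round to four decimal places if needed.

MU_x ∝ 3·x^(-0.25), MU_y ∝ y^(-0.25), so MRS = 3·(y/x)^(0.25) = p_x/p_y.
Hence y/x = ((1/3)·p_x/p_y)^(1/(0.25)), i.e. raised to the 4 power.
Substitute y = (y/x)·x into the budget: x* = M/(p_x + p_y·(y/x)).
Numerically y/x = 0.000772, so x* = 311/(1 + 2·0.000772) = 310.5208 and y* = 0.000772·310.5208 = 0.2396.

y* = 0.2396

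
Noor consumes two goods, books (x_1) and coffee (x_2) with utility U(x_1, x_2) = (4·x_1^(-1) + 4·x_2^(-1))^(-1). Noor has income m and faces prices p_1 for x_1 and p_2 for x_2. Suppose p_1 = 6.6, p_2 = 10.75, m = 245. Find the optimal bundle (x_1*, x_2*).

MRS = MU_x_1/MU_x_2 = (x_2/x_1)^(2). Set equal to p_1/p_2.
Solve for the ratio: x_2/x_1 = [p_1/p_2]^(0.5).
With the ratio pinned down, the budget gives x_1* = m/(p_1 + p_2·(x_2/x_1)) and x_2* = (x_2/x_1)·x_1*.
Numerically x_2/x_1 = 0.783552, so x_1* = 245/(6.6 + 10.75·0.783552) = 16.3081 and x_2* = 0.783552·16.3081 = 12.7783.

x_1* = 16.3081, x_2* = 12.7783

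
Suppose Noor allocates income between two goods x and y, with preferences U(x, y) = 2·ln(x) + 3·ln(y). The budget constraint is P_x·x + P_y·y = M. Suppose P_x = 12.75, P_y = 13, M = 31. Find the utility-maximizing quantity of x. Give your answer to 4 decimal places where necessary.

MU_x/MU_y = (2·y)/(3·x); tangency sets this equal to P_x/P_y.
Rearranging, P_y·y = (3/2)·P_x·x. Substituting into the budget gives P_x·x·(1 + (3/2)) = M.
Demand: x*(P_x,P_y,M) = 0.4·M/P_x and y* = 0.6·M/P_y.
At P_x=12.75, P_y=13, M=31: x* = 0.4·31/12.75 = 0.9725.

x* = 0.9725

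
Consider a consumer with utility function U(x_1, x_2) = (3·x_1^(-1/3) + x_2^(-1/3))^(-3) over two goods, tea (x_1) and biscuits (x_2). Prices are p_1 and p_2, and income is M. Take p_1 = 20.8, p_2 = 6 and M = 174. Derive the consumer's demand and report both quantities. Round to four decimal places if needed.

x_1* = 6.3302, x_2* = 7.0552

MU_x_1 ∝ 3·x_1^(-4/3), MU_x_2 ∝ x_2^(-4/3), so MRS = 3·(x_2/x_1)^(4/3) = p_1/p_2.
Hence x_2/x_1 = ((1/3)·p_1/p_2)^(1/(4/3)), i.e. raised to the 0.75 power.
Substitute x_2 = (x_2/x_1)·x_1 into the budget: x_1* = M/(p_1 + p_2·(x_2/x_1)).
Numerically x_2/x_1 = 1.114533, so x_1* = 174/(20.8 + 6·1.114533) = 6.3302 and x_2* = 1.114533·6.3302 = 7.0552.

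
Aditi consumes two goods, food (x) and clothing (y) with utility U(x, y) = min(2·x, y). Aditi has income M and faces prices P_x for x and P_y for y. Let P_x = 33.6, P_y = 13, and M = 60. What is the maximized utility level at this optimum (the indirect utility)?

V = 2.0134

Leontief preferences: the optimum is at the kink where x/1 = y/2, i.e. y = 2·x.
Budget: P_x·x + P_y·2·x = M, so (P_x + 2·P_y)·x = M.
Demand: x*(P_x,P_y,M) = M/(P_x + 2·P_y), y* = 2·M/(P_x + 2·P_y).
Here 33.6 + 2·13 = 59.6, giving x* = 1.0067 and y* = 2.0134.
Utility at the optimum: U(1.0067, 2.0134) = 2.0134.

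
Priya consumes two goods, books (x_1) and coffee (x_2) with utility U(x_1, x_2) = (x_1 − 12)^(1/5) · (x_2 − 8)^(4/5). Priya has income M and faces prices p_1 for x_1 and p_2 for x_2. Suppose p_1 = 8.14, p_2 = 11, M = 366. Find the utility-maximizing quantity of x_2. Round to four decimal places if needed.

This is Cobb-Douglas in (x_1−12, x_2−8): tangency gives 0.2·p_2·(x_2−8) = 0.8·p_1·(x_1−12).
Substituting into the budget: x_1* = 12 + 0.2·(M − 12·p_1 − 8·p_2)/p_1, and x_2* = 8 + 0.8·(…)/p_2.
Discretionary income = 366 − 12·8.14 − 8·11 = 180.32; x_2* = 8 + 0.8·180.32/11 = 21.1142.

x_2* = 21.1142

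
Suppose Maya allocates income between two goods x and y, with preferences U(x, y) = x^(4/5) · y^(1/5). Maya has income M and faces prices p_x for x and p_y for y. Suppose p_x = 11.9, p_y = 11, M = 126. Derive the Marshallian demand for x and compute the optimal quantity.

The MRS is 4·y/x. Set MRS = p_x/p_y.
Rearranging, p_y·y = (1/4)·p_x·x. Substituting into the budget gives p_x·x·(1 + (1/4)) = M.
Demand: x*(p_x,p_y,M) = 0.8·M/p_x and y* = 0.2·M/p_y.
At p_x=11.9, p_y=11, M=126: x* = 0.8·126/11.9 = 8.4706.

x* = 8.4706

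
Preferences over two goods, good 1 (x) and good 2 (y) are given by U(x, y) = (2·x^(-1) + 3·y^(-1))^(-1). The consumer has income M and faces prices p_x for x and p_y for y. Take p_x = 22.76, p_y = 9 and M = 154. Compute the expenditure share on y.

share on y = 0.4351

From the CES first-order condition, (2/3)·(y/x)^(2) = p_x/p_y.
Solve for the ratio: y/x = [(3/2)·p_x/p_y]^(0.5).
Substitute y = (y/x)·x into the budget: x* = M/(p_x + p_y·(y/x)).
Numerically y/x = 1.947648, so x* = 154/(22.76 + 9·1.947648) = 3.8224 and y* = 1.947648·3.8224 = 7.4447.
Expenditure on y: 9·7.4447 = 67.0022; share = 0.4351.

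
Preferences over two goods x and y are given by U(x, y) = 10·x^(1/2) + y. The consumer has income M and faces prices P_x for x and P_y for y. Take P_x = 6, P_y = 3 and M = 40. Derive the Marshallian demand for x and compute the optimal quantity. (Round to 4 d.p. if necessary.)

MU_x = 5/√x, MU_y = 1. Tangency: 5/√x = P_x/P_y.
Solve: √x = 5·P_y/P_x, so x*(P_x,P_y) = (5·P_y/P_x)², and y* = (M − P_x·x*)/P_y.
Plugging in: x* = (5·3/6)² = 6.25.

x* = 6.25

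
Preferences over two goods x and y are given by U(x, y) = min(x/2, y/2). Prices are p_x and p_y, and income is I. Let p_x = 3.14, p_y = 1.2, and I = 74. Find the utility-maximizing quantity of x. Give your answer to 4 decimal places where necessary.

x* = 17.0507

With perfect complements, no substitution: consume in ratio x:y = 2:2.
Budget: p_x·x + p_y·x = I, so (2·p_x + 2·p_y)·x = 2·I.
Demand: x*(p_x,p_y,I) = 2·I/(2·p_x + 2·p_y), y* = 2·I/(2·p_x + 2·p_y).
Here 2·3.14 + 2·1.2 = 8.68, giving x* = 17.0507.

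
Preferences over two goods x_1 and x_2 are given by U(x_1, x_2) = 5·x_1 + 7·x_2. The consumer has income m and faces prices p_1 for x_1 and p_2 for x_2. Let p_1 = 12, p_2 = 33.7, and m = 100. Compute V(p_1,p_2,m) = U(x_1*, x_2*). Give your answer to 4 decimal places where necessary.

x_1 gives more utility per dollar, so spend all income on x_1: x_1* = m/p_1, x_2* = 0.
Numerically: x_1* = 8.3333, x_2* = 0.
Utility at the optimum: U(8.3333, 0) = 41.6667.

V = 41.6667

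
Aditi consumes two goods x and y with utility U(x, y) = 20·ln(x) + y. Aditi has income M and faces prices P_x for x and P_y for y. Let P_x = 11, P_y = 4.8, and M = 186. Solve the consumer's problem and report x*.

Set MRS = P_x/P_y: (20/x)/1 = P_x/P_y.
So x*(P_x,P_y) = 20·P_y/P_x, independent of income; and y* = (M − 20·P_y)/P_y.
At the given prices: x* = 20·4.8/11 = 8.7273.

x* = 8.7273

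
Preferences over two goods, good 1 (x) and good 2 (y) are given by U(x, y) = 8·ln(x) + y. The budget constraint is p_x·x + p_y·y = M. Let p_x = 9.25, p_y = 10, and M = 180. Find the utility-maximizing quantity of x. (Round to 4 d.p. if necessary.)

x* = 8.6486

So x*(p_x,p_y) = 8·p_y/p_x, independent of income; and y* = (M − 8·p_y)/p_y.
At the given prices: x* = 8·10/9.25 = 8.6486.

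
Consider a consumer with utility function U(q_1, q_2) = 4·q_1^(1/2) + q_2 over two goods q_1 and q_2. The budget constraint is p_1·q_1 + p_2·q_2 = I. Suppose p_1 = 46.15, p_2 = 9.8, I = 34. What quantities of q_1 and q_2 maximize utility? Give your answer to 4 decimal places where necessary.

q_1* = 0.1804, q_2* = 2.62

Plugging in: q_1* = (2·9.8/46.15)² = 0.1804, q_2* = 2.62.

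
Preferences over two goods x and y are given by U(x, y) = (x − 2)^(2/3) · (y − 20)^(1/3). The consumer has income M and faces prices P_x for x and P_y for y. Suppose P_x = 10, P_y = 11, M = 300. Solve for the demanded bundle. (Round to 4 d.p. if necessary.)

x* = 6, y* = 21.8182

This is Cobb-Douglas in (x−2, y−20): tangency gives 2/3·P_y·(y−20) = 1/3·P_x·(x−2).
Substituting into the budget: x* = 2 + 2/3·(M − 2·P_x − 20·P_y)/P_x, and y* = 20 + 1/3·(…)/P_y.
Discretionary income = 300 − 2·10 − 20·11 = 60; x* = 2 + 2/3·60/10 = 6; y* = 20 + 1/3·60/11 = 21.8182.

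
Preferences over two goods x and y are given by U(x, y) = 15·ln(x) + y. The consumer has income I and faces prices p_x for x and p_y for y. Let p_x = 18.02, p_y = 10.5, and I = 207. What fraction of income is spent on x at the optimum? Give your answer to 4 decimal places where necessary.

At the given prices: x* = 15·10.5/18.02 = 8.7403, and y* = 4.7143.
Expenditure on x: 18.02·8.7403 = 157.5; share = 0.7609.

share on x = 0.7609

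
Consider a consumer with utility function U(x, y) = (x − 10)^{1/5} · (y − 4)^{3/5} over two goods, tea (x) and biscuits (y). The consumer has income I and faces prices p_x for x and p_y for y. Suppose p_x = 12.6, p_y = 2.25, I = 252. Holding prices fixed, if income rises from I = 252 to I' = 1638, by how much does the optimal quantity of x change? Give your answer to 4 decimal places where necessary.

Let x' = x−10, y' = y−4. MRS = (1/3)·y'/x' = p_x/p_y.
Substituting into the budget: x* = 10 + 0.25·(I − 10·p_x − 4·p_y)/p_x, and y* = 4 + 0.75·(…)/p_y.
Discretionary income = 252 − 10·12.6 − 4·2.25 = 117; x* = 10 + 0.25·117/12.6 = 12.3214.
At I' = 1638: x* = 39.8214. Change: 39.8214 − 12.3214 = 27.5.

Δx* = 27.5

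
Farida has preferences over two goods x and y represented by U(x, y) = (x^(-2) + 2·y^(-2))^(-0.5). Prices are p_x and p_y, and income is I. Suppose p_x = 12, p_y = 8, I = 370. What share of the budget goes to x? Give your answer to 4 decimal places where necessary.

MRS = MU_x/MU_y = (1/2)·(y/x)^(3). Set equal to p_x/p_y.
Hence y/x = (2·p_x/p_y)^(1/(3)), i.e. raised to the 1/3 power.
Substitute y = (y/x)·x into the budget: x* = I/(p_x + p_y·(y/x)).
Numerically y/x = 1.44225, so x* = 370/(12 + 8·1.44225) = 15.7193 and y* = 1.44225·15.7193 = 22.6711.
Expenditure on x: 12·15.7193 = 188.6312; share = 0.5098.

share on x = 0.5098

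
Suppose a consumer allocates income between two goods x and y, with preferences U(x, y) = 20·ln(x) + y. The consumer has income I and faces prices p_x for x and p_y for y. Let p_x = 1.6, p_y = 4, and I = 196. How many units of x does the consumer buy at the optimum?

Set MRS = p_x/p_y: (20/x)/1 = p_x/p_y.
So x*(p_x,p_y) = 20·p_y/p_x, independent of income; and y* = (I − 20·p_y)/p_y.
At the given prices: x* = 20·4/1.6 = 50.

x* = 50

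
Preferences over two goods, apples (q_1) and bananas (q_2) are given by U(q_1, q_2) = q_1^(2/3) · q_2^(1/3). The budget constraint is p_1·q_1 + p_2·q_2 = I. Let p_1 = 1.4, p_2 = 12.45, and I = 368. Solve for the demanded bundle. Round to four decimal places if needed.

Tangency: MRS = 2·q_2/q_1 = p_1/p_2.
So 2/3·p_2·q_2 = 1/3·p_1·q_1; combined with the budget, a share 2/3 of income goes to q_1.
Demand: q_1*(p_1,p_2,I) = 2/3·I/p_1 and q_2* = 1/3·I/p_2.
At p_1=1.4, p_2=12.45, I=368: q_1* = 2/3·368/1.4 = 175.2381, q_2* = 9.8527.

q_1* = 175.2381, q_2* = 9.8527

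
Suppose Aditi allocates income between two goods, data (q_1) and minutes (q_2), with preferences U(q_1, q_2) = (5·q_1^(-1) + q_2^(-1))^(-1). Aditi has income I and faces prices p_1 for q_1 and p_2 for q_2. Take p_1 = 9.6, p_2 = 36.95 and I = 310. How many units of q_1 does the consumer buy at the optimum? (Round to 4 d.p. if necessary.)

MU_q_1 ∝ 5·q_1^(-2), MU_q_2 ∝ q_2^(-2), so MRS = 5·(q_2/q_1)^(2) = p_1/p_2.
Hence q_2/q_1 = ((1/5)·p_1/p_2)^(1/(2)), i.e. raised to the 0.5 power.
Substitute q_2 = (q_2/q_1)·q_1 into the budget: q_1* = I/(p_1 + p_2·(q_2/q_1)).
Numerically q_2/q_1 = 0.227952, so q_1* = 310/(9.6 + 36.95·0.227952) = 17.2004.

q_1* = 17.2004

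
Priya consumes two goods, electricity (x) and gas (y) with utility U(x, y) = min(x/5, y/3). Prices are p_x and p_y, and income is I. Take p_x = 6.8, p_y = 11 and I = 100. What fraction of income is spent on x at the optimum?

share on x = 0.5075

Leontief preferences: the optimum is at the kink where x/5 = y/3, i.e. y = (3/5)·x.
Budget: p_x·x + p_y·(3/5)·x = I, so (5·p_x + 3·p_y)·x = 5·I.
Demand: x*(p_x,p_y,I) = 5·I/(5·p_x + 3·p_y), y* = 3·I/(5·p_x + 3·p_y).
Here 5·6.8 + 3·11 = 67, giving x* = 7.4627 and y* = 4.4776.
Expenditure on x: 6.8·7.4627 = 50.7463; share = 0.5075.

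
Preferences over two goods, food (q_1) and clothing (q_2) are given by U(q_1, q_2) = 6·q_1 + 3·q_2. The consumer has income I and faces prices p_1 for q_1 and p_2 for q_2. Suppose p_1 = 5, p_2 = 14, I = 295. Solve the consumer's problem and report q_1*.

Linear utility — the consumer picks whichever good has higher MU/price: 6/5 = 1.2 vs 3/14 = 0.2143.
q_1 gives more utility per dollar, so spend all income on q_1: q_1* = I/p_1, q_2* = 0.
Numerically: q_1* = 59, q_2* = 0.

q_1* = 59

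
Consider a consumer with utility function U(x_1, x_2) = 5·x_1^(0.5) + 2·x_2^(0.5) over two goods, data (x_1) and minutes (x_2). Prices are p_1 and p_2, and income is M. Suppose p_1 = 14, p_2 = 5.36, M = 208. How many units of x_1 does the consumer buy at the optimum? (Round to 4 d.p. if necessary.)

MU_x_1 ∝ 5·x_1^(-0.5), MU_x_2 ∝ 2·x_2^(-0.5), so MRS = (5/2)·(x_2/x_1)^(0.5) = p_1/p_2.
Solve for the ratio: x_2/x_1 = [(2/5)·p_1/p_2]^(2).
Substitute x_2 = (x_2/x_1)·x_1 into the budget: x_1* = M/(p_1 + p_2·(x_2/x_1)).
Numerically x_2/x_1 = 1.091557, so x_1* = 208/(14 + 5.36·1.091557) = 10.4782.

x_1* = 10.4782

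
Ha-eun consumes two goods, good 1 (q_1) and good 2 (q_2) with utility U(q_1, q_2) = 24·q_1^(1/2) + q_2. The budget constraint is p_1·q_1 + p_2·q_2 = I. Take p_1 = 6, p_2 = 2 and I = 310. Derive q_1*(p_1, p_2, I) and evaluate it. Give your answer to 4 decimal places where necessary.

Set MRS = p_1/p_2: 12·q_1^(−1/2) = p_1/p_2.
Solve: √q_1 = 12·p_2/p_1, so q_1*(p_1,p_2) = (12·p_2/p_1)², and q_2* = (I − p_1·q_1*)/p_2.
Plugging in: q_1* = (12·2/6)² = 16.

q_1* = 16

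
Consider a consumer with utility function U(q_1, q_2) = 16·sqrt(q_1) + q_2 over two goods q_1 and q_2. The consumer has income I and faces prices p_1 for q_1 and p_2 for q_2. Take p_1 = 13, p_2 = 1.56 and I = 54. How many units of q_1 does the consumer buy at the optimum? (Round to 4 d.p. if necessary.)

Utility is quasi-linear in q_2; the FOC for q_1 is 8/√q_1 = p_1/p_2.
Thus q_1* = (8·p_2/p_1)² — independent of I — with the rest of income spent on q_2.
Plugging in: q_1* = (8·1.56/13)² = 0.9216.

q_1* = 0.9216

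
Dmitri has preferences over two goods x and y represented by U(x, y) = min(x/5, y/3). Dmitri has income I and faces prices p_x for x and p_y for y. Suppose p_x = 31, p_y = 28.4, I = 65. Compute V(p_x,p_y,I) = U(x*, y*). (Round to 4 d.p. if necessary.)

Leontief preferences: the optimum is at the kink where x/5 = y/3, i.e. y = (3/5)·x.
Budget: p_x·x + p_y·(3/5)·x = I, so (5·p_x + 3·p_y)·x = 5·I.
Demand: x*(p_x,p_y,I) = 5·I/(5·p_x + 3·p_y), y* = 3·I/(5·p_x + 3·p_y).
Here 5·31 + 3·28.4 = 240.2, giving x* = 1.353 and y* = 0.8118.
Utility at the optimum: U(1.353, 0.8118) = 0.2706.

V = 0.2706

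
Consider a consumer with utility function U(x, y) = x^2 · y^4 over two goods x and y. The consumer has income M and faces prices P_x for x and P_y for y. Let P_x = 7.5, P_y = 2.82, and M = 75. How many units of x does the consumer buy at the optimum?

x* = 3.3333

The MRS is (1/2)·y/x. Set MRS = P_x/P_y.
So 2·P_y·y = 4·P_x·x; combined with the budget, a share 1/3 of income goes to x.
Demand: x*(P_x,P_y,M) = 1/3·M/P_x and y* = 2/3·M/P_y.
At P_x=7.5, P_y=2.82, M=75: x* = 1/3·75/7.5 = 3.3333.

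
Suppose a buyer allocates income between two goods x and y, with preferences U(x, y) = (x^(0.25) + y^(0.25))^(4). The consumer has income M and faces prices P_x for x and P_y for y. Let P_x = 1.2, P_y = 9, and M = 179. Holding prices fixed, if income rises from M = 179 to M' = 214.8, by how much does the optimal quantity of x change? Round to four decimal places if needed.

Δx* = 19.7458

MRS = MU_x/MU_y = (y/x)^(0.75). Set equal to P_x/P_y.
Hence y/x = (P_x/P_y)^(1/(0.75)), i.e. raised to the 4/3 power.
Substitute y = (y/x)·x into the budget: x* = M/(P_x + P_y·(y/x)).
Numerically y/x = 0.068116, so x* = 179/(1.2 + 9·0.068116) = 98.7288.
At M' = 214.8: x* = 118.4746. Change: 118.4746 − 98.7288 = 19.7458.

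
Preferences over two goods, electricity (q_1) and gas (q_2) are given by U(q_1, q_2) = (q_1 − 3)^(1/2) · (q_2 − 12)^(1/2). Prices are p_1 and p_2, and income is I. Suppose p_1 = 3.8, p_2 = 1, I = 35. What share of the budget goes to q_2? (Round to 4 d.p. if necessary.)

share on q_2 = 0.5086

Let q_1' = q_1−3, q_2' = q_2−12. MRS = q_2'/q_1' = p_1/p_2.
After buying the subsistence bundle (3, 12), a share 0.5 of the remaining income goes to q_1: q_1* = 3 + 0.5·(I − 3p_1 − 12p_2)/p_1.
Discretionary income = 35 − 3·3.8 − 12·1 = 11.6; q_1* = 3 + 0.5·11.6/3.8 = 4.5263; q_2* = 12 + 0.5·11.6/1 = 17.8.
Expenditure on q_2: 1·17.8 = 17.8; share = 0.5086.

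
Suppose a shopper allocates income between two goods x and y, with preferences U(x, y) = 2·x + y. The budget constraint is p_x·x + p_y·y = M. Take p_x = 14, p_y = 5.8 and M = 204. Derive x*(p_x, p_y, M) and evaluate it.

x* = 0

Linear utility — the consumer picks whichever good has higher MU/price: 2/14 = 0.1429 vs 1/5.8 = 0.1724.
y gives more utility per dollar, so spend all income on y: y* = M/p_y, x* = 0.
Numerically: x* = 0, y* = 35.1724.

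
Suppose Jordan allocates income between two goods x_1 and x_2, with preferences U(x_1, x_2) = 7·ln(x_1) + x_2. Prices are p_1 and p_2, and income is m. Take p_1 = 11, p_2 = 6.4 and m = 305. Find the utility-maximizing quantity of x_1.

x_1* = 4.0727

Set MRS = p_1/p_2: (7/x_1)/1 = p_1/p_2.
So x_1*(p_1,p_2) = 7·p_2/p_1, independent of income; and x_2* = (m − 7·p_2)/p_2.
At the given prices: x_1* = 7·6.4/11 = 4.0727.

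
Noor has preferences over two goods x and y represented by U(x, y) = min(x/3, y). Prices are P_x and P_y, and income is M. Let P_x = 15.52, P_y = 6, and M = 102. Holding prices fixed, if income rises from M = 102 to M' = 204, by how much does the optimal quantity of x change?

With perfect complements, no substitution: consume in ratio x:y = 3:1.
Budget: P_x·x + P_y·(1/3)·x = M, so (3·P_x + P_y)·x = 3·M.
Demand: x*(P_x,P_y,M) = 3·M/(3·P_x + P_y), y* = M/(3·P_x + P_y).
Here 3·15.52 + 6 = 52.56, giving x* = 5.8219.
At M' = 204: x* = 11.6438. Change: 11.6438 − 5.8219 = 5.8219.

Δx* = 5.8219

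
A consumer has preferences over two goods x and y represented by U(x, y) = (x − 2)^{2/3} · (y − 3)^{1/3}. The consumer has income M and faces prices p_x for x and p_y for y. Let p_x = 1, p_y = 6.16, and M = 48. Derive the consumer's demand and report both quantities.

This is Cobb-Douglas in (x−2, y−3): tangency gives 2/3·p_y·(y−3) = 1/3·p_x·(x−2).
Substituting into the budget: x* = 2 + 2/3·(M − 2·p_x − 3·p_y)/p_x, and y* = 3 + 1/3·(…)/p_y.
Discretionary income = 48 − 2·1 − 3·6.16 = 27.52; x* = 2 + 2/3·27.52/1 = 20.3467; y* = 3 + 1/3·27.52/6.16 = 4.4892.

x* = 20.3467, y* = 4.4892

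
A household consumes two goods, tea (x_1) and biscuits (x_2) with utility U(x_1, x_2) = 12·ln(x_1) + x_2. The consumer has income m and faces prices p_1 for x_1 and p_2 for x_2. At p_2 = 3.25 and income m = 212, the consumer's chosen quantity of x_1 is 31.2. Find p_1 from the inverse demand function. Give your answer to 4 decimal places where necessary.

Set MRS = p_1/p_2: (12/x_1)/1 = p_1/p_2.
So x_1*(p_1,p_2) = 12·p_2/p_1, independent of income; and x_2* = (m − 12·p_2)/p_2.
Set x_1* = 31.2 in the demand function and solve for p_1: p_1 = 1.25.

p_1 = 1.25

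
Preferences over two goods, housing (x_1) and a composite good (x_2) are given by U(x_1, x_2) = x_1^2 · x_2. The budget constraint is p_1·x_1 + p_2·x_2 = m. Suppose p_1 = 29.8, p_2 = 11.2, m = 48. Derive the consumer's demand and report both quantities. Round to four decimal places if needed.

The MRS is 2·x_2/x_1. Set MRS = p_1/p_2.
So 2·p_2·x_2 = p_1·x_1; combined with the budget, a share 2/3 of income goes to x_1.
Demand: x_1*(p_1,p_2,m) = 2/3·m/p_1 and x_2* = 1/3·m/p_2.
At p_1=29.8, p_2=11.2, m=48: x_1* = 2/3·48/29.8 = 1.0738, x_2* = 1.4286.

x_1* = 1.0738, x_2* = 1.4286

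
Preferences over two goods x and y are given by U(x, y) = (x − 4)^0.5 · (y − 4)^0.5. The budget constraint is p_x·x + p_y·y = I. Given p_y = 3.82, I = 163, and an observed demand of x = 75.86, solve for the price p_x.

Let x' = x−4, y' = y−4. MRS = y'/x' = p_x/p_y.
After buying the subsistence bundle (4, 4), a share 0.5 of the remaining income goes to x: x* = 4 + 0.5·(I − 4p_x − 4p_y)/p_x.
Set x* = 75.86 in the demand function and solve for p_x: p_x = 1.

p_x = 1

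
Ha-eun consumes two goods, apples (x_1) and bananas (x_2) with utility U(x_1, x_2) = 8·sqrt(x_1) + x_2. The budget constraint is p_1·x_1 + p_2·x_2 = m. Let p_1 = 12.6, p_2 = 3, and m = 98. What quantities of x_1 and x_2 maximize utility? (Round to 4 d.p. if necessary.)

x_1* = 0.907, x_2* = 28.8571

Utility is quasi-linear in x_2; the FOC for x_1 is 4/√x_1 = p_1/p_2.
Thus x_1* = (4·p_2/p_1)² — independent of m — with the rest of income spent on x_2.
Plugging in: x_1* = (4·3/12.6)² = 0.907, x_2* = 28.8571.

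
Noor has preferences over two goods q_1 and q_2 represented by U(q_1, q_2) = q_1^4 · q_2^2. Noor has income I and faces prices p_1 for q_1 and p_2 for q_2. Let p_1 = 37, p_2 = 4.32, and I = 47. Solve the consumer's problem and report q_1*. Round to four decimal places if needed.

q_1* = 0.8468

Tangency: MRS = 2·q_2/q_1 = p_1/p_2.
So 4·p_2·q_2 = 2·p_1·q_1; combined with the budget, a share 2/3 of income goes to q_1.
Demand: q_1*(p_1,p_2,I) = 2/3·I/p_1 and q_2* = 1/3·I/p_2.
At p_1=37, p_2=4.32, I=47: q_1* = 2/3·47/37 = 0.8468.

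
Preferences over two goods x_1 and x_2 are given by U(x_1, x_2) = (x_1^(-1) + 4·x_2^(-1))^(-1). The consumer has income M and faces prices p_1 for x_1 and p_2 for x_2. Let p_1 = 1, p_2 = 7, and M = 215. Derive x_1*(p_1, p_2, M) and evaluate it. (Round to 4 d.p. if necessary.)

x_1* = 34.1731

MU_x_1 ∝ x_1^(-2), MU_x_2 ∝ 4·x_2^(-2), so MRS = (1/4)·(x_2/x_1)^(2) = p_1/p_2.
Solve for the ratio: x_2/x_1 = [4·p_1/p_2]^(0.5).
With the ratio pinned down, the budget gives x_1* = M/(p_1 + p_2·(x_2/x_1)) and x_2* = (x_2/x_1)·x_1*.
Numerically x_2/x_1 = 0.755929, so x_1* = 215/(1 + 7·0.755929) = 34.1731.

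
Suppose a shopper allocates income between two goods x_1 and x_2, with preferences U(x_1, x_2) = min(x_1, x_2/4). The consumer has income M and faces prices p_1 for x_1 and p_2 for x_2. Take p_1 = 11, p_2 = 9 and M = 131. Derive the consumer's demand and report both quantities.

With perfect complements, no substitution: consume in ratio x_1:x_2 = 1:4.
Budget: p_1·x_1 + p_2·4·x_1 = M, so (p_1 + 4·p_2)·x_1 = M.
Demand: x_1*(p_1,p_2,M) = M/(p_1 + 4·p_2), x_2* = 4·M/(p_1 + 4·p_2).
Here 11 + 4·9 = 47, giving x_1* = 2.7872 and x_2* = 11.1489.

x_1* = 2.7872, x_2* = 11.1489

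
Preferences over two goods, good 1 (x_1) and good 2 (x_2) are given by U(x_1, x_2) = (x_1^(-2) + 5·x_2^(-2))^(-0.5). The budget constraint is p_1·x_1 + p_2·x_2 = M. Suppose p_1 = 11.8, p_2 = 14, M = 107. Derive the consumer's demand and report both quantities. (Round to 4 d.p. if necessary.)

From the CES first-order condition, (1/5)·(x_2/x_1)^(3) = p_1/p_2.
Hence x_2/x_1 = (5·p_1/p_2)^(1/(3)), i.e. raised to the 1/3 power.
With the ratio pinned down, the budget gives x_1* = M/(p_1 + p_2·(x_2/x_1)) and x_2* = (x_2/x_1)·x_1*.
Numerically x_2/x_1 = 1.615256, so x_1* = 107/(11.8 + 14·1.615256) = 3.1092 and x_2* = 1.615256·3.1092 = 5.0222.

x_1* = 3.1092, x_2* = 5.0222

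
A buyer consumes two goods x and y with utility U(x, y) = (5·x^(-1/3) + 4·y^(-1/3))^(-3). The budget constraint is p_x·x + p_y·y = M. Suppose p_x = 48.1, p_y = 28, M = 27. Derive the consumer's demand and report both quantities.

From the CES first-order condition, (5/4)·(y/x)^(4/3) = p_x/p_y.
Solve for the ratio: y/x = [(4/5)·p_x/p_y]^(0.75).
With the ratio pinned down, the budget gives x* = M/(p_x + p_y·(y/x)) and y* = (y/x)·x*.
Numerically y/x = 1.269281, so x* = 27/(48.1 + 28·1.269281) = 0.3228 and y* = 1.269281·0.3228 = 0.4097.

x* = 0.3228, y* = 0.4097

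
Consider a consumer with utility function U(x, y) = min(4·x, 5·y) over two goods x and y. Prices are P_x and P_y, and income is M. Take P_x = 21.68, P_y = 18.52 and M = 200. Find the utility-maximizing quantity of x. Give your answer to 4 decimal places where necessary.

x* = 5.4801

With perfect complements, no substitution: consume in ratio x:y = 5:4.
Budget: P_x·x + P_y·(4/5)·x = M, so (5·P_x + 4·P_y)·x = 5·M.
Demand: x*(P_x,P_y,M) = 5·M/(5·P_x + 4·P_y), y* = 4·M/(5·P_x + 4·P_y).
Here 5·21.68 + 4·18.52 = 182.48, giving x* = 5.4801.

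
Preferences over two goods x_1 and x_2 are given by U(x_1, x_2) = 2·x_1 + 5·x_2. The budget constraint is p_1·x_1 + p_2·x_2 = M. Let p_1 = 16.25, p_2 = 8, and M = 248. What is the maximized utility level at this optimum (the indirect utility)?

V = 155

Linear utility — the consumer picks whichever good has higher MU/price: 2/16.25 = 0.1231 vs 5/8 = 0.625.
x_2 gives more utility per dollar, so spend all income on x_2: x_2* = M/p_2, x_1* = 0.
Numerically: x_1* = 0, x_2* = 31.
Utility at the optimum: U(0, 31) = 155.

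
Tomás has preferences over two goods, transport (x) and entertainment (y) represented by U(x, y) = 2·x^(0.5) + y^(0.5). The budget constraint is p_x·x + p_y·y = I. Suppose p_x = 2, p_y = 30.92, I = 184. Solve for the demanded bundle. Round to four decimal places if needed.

MRS = MU_x/MU_y = 2·(y/x)^(0.5). Set equal to p_x/p_y.
Solve for the ratio: y/x = [(1/2)·p_x/p_y]^(2).
Substitute y = (y/x)·x into the budget: x* = I/(p_x + p_y·(y/x)).
Numerically y/x = 0.001046, so x* = 184/(2 + 30.92·0.001046) = 90.536 and y* = 0.001046·90.536 = 0.0947.

x* = 90.536, y* = 0.0947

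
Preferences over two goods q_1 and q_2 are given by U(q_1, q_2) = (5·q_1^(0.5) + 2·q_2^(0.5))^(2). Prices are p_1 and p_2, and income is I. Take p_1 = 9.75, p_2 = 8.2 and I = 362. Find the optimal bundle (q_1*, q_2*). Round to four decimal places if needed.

q_1* = 31.1938, q_2* = 7.0562

MRS = MU_q_1/MU_q_2 = (5/2)·(q_2/q_1)^(0.5). Set equal to p_1/p_2.
Hence q_2/q_1 = ((2/5)·p_1/p_2)^(1/(0.5)), i.e. raised to the 2 power.
Substitute q_2 = (q_2/q_1)·q_1 into the budget: q_1* = I/(p_1 + p_2·(q_2/q_1)).
Numerically q_2/q_1 = 0.226205, so q_1* = 362/(9.75 + 8.2·0.226205) = 31.1938 and q_2* = 0.226205·31.1938 = 7.0562.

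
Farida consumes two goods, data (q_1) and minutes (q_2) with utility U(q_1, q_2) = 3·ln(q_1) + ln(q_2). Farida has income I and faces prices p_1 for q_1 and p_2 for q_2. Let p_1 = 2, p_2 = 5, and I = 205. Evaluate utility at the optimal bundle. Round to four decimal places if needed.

Tangency: MRS = 3·q_2/q_1 = p_1/p_2.
So 3·p_2·q_2 = p_1·q_1; combined with the budget, a share 0.75 of income goes to q_1.
Demand: q_1*(p_1,p_2,I) = 0.75·I/p_1 and q_2* = 0.25·I/p_2.
At p_1=2, p_2=5, I=205: q_1* = 0.75·205/2 = 76.875, q_2* = 10.25.
Utility at the optimum: U(76.875, 10.25) = 15.3538.

V = 15.3538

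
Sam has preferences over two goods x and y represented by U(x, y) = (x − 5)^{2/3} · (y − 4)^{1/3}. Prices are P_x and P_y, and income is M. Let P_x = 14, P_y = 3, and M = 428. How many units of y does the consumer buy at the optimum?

y* = 42.4444

MRS = 2·(y−4)/(x−5). Tangency with P_x/P_y gives y−4 = (1/2)·(P_x/P_y)·(x−5).
After buying the subsistence bundle (5, 4), a share 2/3 of the remaining income goes to x: x* = 5 + 2/3·(M − 5P_x − 4P_y)/P_x.
Discretionary income = 428 − 5·14 − 4·3 = 346; y* = 4 + 1/3·346/3 = 42.4444.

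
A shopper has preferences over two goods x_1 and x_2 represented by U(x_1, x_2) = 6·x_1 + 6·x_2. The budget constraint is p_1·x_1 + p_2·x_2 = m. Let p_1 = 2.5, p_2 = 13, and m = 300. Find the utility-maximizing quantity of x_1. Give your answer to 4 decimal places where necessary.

Linear utility — the consumer picks whichever good has higher MU/price: 6/2.5 = 2.4 vs 6/13 = 0.4615.
x_1 gives more utility per dollar, so spend all income on x_1: x_1* = m/p_1, x_2* = 0.
Numerically: x_1* = 120, x_2* = 0.

x_1* = 120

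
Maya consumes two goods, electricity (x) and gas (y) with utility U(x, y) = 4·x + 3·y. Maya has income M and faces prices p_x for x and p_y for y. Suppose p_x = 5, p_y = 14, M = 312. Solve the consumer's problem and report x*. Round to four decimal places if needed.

Perfect substitutes: compare marginal utility per dollar. 4/p_x vs 3/p_y → 0.8 vs 0.2143.
x gives more utility per dollar, so spend all income on x: x* = M/p_x, y* = 0.
Numerically: x* = 62.4, y* = 0.

x* = 62.4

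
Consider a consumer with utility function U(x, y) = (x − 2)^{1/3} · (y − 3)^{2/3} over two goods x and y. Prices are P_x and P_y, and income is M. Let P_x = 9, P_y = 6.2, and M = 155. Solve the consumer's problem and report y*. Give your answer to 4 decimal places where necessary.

y* = 15.7312

Let x' = x−2, y' = y−3. MRS = (1/2)·y'/x' = P_x/P_y.
Substituting into the budget: x* = 2 + 1/3·(M − 2·P_x − 3·P_y)/P_x, and y* = 3 + 2/3·(…)/P_y.
Discretionary income = 155 − 2·9 − 3·6.2 = 118.4; y* = 3 + 2/3·118.4/6.2 = 15.7312.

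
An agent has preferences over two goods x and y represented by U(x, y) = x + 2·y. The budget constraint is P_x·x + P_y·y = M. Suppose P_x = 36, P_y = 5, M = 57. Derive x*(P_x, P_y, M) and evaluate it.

Linear utility — the consumer picks whichever good has higher MU/price: 1/36 = 0.0278 vs 2/5 = 0.4.
y gives more utility per dollar, so spend all income on y: y* = M/P_y, x* = 0.
Numerically: x* = 0, y* = 11.4.

x* = 0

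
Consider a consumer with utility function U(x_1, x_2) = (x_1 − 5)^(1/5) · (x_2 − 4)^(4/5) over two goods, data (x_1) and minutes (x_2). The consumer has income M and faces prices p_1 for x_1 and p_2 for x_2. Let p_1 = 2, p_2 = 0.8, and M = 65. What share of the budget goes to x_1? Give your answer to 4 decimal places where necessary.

share on x_1 = 0.3132

MRS = (1/4)·(x_2−4)/(x_1−5). Tangency with p_1/p_2 gives x_2−4 = 4·(p_1/p_2)·(x_1−5).
After buying the subsistence bundle (5, 4), a share 0.2 of the remaining income goes to x_1: x_1* = 5 + 0.2·(M − 5p_1 − 4p_2)/p_1.
Discretionary income = 65 − 5·2 − 4·0.8 = 51.8; x_1* = 5 + 0.2·51.8/2 = 10.18; x_2* = 4 + 0.8·51.8/0.8 = 55.8.
Expenditure on x_1: 2·10.18 = 20.36; share = 0.3132.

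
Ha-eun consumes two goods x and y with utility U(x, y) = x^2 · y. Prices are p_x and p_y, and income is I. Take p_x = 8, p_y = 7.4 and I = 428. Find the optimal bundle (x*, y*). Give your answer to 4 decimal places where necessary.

MU_x/MU_y = (2·y)/(x); tangency sets this equal to p_x/p_y.
Rearranging, p_y·y = (1/2)·p_x·x. Substituting into the budget gives p_x·x·(1 + (1/2)) = I.
Demand: x*(p_x,p_y,I) = 2/3·I/p_x and y* = 1/3·I/p_y.
At p_x=8, p_y=7.4, I=428: x* = 2/3·428/8 = 35.6667, y* = 19.2793.

x* = 35.6667, y* = 19.2793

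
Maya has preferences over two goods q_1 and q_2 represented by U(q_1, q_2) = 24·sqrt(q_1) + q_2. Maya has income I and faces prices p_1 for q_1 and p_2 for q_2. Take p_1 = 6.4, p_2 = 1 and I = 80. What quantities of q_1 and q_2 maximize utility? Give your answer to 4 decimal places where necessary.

q_1* = 3.5156, q_2* = 57.5

Solve: √q_1 = 12·p_2/p_1, so q_1*(p_1,p_2) = (12·p_2/p_1)², and q_2* = (I − p_1·q_1*)/p_2.
Plugging in: q_1* = (12·1/6.4)² = 3.5156, q_2* = 57.5.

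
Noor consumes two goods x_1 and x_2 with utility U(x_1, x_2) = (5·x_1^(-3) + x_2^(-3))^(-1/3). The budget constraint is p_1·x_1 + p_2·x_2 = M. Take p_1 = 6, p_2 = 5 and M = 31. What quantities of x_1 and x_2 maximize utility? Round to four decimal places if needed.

MRS = MU_x_1/MU_x_2 = 5·(x_2/x_1)^(4). Set equal to p_1/p_2.
Hence x_2/x_1 = ((1/5)·p_1/p_2)^(1/(4)), i.e. raised to the 0.25 power.
Substitute x_2 = (x_2/x_1)·x_1 into the budget: x_1* = M/(p_1 + p_2·(x_2/x_1)).
Numerically x_2/x_1 = 0.699927, so x_1* = 31/(6 + 5·0.699927) = 3.2633 and x_2* = 0.699927·3.2633 = 2.2841.

x_1* = 3.2633, x_2* = 2.2841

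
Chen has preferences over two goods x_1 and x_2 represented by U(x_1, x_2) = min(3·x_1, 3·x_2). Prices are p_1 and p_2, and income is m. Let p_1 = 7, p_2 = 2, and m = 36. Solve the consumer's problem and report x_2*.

x_2* = 4

Leontief preferences: the optimum is at the kink where x_1/3 = x_2/3, i.e. x_2 = x_1.
Budget: p_1·x_1 + p_2·x_1 = m, so (3·p_1 + 3·p_2)·x_1 = 3·m.
Demand: x_1*(p_1,p_2,m) = 3·m/(3·p_1 + 3·p_2), x_2* = 3·m/(3·p_1 + 3·p_2).
Here 3·7 + 3·2 = 27, giving x_2* = 4.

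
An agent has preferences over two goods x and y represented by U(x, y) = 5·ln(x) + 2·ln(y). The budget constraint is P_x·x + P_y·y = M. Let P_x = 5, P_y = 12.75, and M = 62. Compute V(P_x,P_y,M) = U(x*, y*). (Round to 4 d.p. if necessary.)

Tangency: MRS = (5/2)·y/x = P_x/P_y.
Rearranging, P_y·y = (2/5)·P_x·x. Substituting into the budget gives P_x·x·(1 + (2/5)) = M.
Demand: x*(P_x,P_y,M) = 5/7·M/P_x and y* = 2/7·M/P_y.
At P_x=5, P_y=12.75, M=62: x* = 5/7·62/5 = 8.8571, y* = 1.3894.
Utility at the optimum: U(8.8571, 1.3894) = 11.5638.

V = 11.5638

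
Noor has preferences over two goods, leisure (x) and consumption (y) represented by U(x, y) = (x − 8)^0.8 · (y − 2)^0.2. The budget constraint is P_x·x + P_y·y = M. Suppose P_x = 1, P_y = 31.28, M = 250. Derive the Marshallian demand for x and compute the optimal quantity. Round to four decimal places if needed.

MRS = 4·(y−2)/(x−8). Tangency with P_x/P_y gives y−2 = (1/4)·(P_x/P_y)·(x−8).
Substituting into the budget: x* = 8 + 0.8·(M − 8·P_x − 2·P_y)/P_x, and y* = 2 + 0.2·(…)/P_y.
Discretionary income = 250 − 8·1 − 2·31.28 = 179.44; x* = 8 + 0.8·179.44/1 = 151.552.

x* = 151.552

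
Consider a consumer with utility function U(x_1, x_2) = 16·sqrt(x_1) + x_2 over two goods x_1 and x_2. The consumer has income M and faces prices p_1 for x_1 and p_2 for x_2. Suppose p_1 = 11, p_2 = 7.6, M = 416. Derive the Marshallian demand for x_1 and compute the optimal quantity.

Plugging in: x_1* = (8·7.6/11)² = 30.5507.

x_1* = 30.5507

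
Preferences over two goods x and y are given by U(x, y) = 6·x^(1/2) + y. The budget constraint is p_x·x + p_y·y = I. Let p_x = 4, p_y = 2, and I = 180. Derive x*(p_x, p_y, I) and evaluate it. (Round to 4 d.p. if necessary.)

x* = 2.25

Set MRS = p_x/p_y: 3·x^(−1/2) = p_x/p_y.
Solve: √x = 3·p_y/p_x, so x*(p_x,p_y) = (3·p_y/p_x)², and y* = (I − p_x·x*)/p_y.
Plugging in: x* = (3·2/4)² = 2.25.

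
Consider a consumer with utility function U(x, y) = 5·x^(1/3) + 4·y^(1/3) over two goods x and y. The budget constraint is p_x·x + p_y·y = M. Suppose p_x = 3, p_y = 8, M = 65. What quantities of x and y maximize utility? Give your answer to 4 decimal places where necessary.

x* = 15.0654, y* = 2.4755

MU_x ∝ 5·x^(-2/3), MU_y ∝ 4·y^(-2/3), so MRS = (5/4)·(y/x)^(2/3) = p_x/p_y.
Solve for the ratio: y/x = [(4/5)·p_x/p_y]^(1.5).
Substitute y = (y/x)·x into the budget: x* = M/(p_x + p_y·(y/x)).
Numerically y/x = 0.164317, so x* = 65/(3 + 8·0.164317) = 15.0654 and y* = 0.164317·15.0654 = 2.4755.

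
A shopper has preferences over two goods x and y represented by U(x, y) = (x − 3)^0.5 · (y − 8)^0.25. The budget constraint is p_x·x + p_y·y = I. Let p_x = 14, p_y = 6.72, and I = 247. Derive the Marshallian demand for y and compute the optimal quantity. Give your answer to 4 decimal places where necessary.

Let x' = x−3, y' = y−8. MRS = 2·y'/x' = p_x/p_y.
Substituting into the budget: x* = 3 + 2/3·(I − 3·p_x − 8·p_y)/p_x, and y* = 8 + 1/3·(…)/p_y.
Discretionary income = 247 − 3·14 − 8·6.72 = 151.24; y* = 8 + 1/3·151.24/6.72 = 15.502.

y* = 15.502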